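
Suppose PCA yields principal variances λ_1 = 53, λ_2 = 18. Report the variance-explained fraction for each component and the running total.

Step 1 — total variance = trace(Sigma) = Σ λ_i = 53 + 18 = 71.

Step 2 — fraction explained by component i = λ_i / Σ λ:
  PC1: 53/71 = 0.7465
  PC2: 18/71 = 0.2535

Step 3 — cumulative fraction after k components = (λ_1 + ... + λ_k) / Σ λ:
  k = 1: 53/71 = 0.7465
  k = 2: (53 + 18)/71 = 71/71 = 1

Summary (fraction, with percent):

explained: PC1 0.7465 (74.65%), PC2 0.2535 (25.35%);  cumulative: 0.7465, 1


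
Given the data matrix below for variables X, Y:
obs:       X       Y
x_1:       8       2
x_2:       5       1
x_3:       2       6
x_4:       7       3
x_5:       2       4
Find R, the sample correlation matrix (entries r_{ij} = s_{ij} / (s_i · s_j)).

Step 1 — column means:
  mean(X) = (8 + 5 + 2 + 7 + 2) / 5 = 24/5 = 4.8
  mean(Y) = (2 + 1 + 6 + 3 + 4) / 5 = 16/5 = 3.2

Step 2 — sample variances and covariances s[i,j] = (1/(n-1)) · Σ_k (x_{k,i} - mean_i) · (x_{k,j} - mean_j), with n-1 = 4:
  s[X,X] = ((3.2)·(3.2) + (0.2)·(0.2) + (-2.8)·(-2.8) + (2.2)·(2.2) + (-2.8)·(-2.8)) / 4 = 30.8/4 = 7.7
  s[X,Y] = ((3.2)·(-1.2) + (0.2)·(-2.2) + (-2.8)·(2.8) + (2.2)·(-0.2) + (-2.8)·(0.8)) / 4 = -14.8/4 = -3.7
  s[Y,Y] = ((-1.2)·(-1.2) + (-2.2)·(-2.2) + (2.8)·(2.8) + (-0.2)·(-0.2) + (0.8)·(0.8)) / 4 = 14.8/4 = 3.7
  Sample standard deviations s_i = √(s[i,i]):
  s(X) = √(7.7) = 2.7749
  s(Y) = √(3.7) = 1.9235

Step 3 — r_{ij} = s_{ij} / (s_i · s_j):
  r[X,X] = 1 (diagonal).
  r[X,Y] = -3.7 / (2.7749 · 1.9235) = -3.7 / 5.3376 = -0.6932
  r[Y,Y] = 1 (diagonal).

R is symmetric with unit diagonal. Assembling:

R = [[1, -0.6932],
 [-0.6932, 1]]


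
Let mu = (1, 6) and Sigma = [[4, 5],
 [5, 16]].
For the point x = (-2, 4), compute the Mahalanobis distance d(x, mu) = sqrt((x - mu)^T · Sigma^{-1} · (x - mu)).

Step 1 — centre the observation: (x - mu) = (-3, -2).

Step 2 — invert Sigma. det(Sigma) = 4·16 - (5)² = 39.
  Sigma^{-1} = (1/det) · [[d, -b], [-b, a]] = [[0.4103, -0.1282],
 [-0.1282, 0.1026]].

Step 3 — form the quadratic (x - mu)^T · Sigma^{-1} · (x - mu):
  Sigma^{-1} · (x - mu) = (-0.9744, 0.1795).
  (x - mu)^T · [Sigma^{-1} · (x - mu)] = (-3)·(-0.9744) + (-2)·(0.1795) = 2.5641.

Step 4 — take square root: d = √(2.5641) ≈ 1.6013.

d(x, mu) = √(2.5641) ≈ 1.6013


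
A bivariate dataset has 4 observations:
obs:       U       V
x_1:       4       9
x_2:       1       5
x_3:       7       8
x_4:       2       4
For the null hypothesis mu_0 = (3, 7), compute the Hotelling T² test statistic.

Step 1 — sample mean vector:
  mean(U) = (4 + 1 + 7 + 2) / 4 = 14/4 = 3.5
  mean(V) = (9 + 5 + 8 + 4) / 4 = 26/4 = 6.5
  x̄ = (3.5, 6.5),  deviation x̄ - mu_0 = (3.5, 6.5) - (3, 7) = (0.5, -0.5).

Step 2 — sample covariance matrix, S[i,j] = (1/(n-1)) · Σ_k (x_{k,i} - mean_i) · (x_{k,j} - mean_j), divisor n-1 = 3:
  S[U,U] = ((0.5)·(0.5) + (-2.5)·(-2.5) + (3.5)·(3.5) + (-1.5)·(-1.5)) / 3 = 21/3 = 7
  S[U,V] = ((0.5)·(2.5) + (-2.5)·(-1.5) + (3.5)·(1.5) + (-1.5)·(-2.5)) / 3 = 14/3 = 4.6667
  S[V,V] = ((2.5)·(2.5) + (-1.5)·(-1.5) + (1.5)·(1.5) + (-2.5)·(-2.5)) / 3 = 17/3 = 5.6667
  S = [[7, 4.6667],
 [4.6667, 5.6667]].

Step 3 — invert S. det(S) = 7·5.6667 - (4.6667)² = 17.8889.
  S^{-1} = (1/det) · [[d, -b], [-b, a]] = [[0.3168, -0.2609],
 [-0.2609, 0.3913]].

Step 4 — quadratic form (x̄ - mu_0)^T · S^{-1} · (x̄ - mu_0):
  S^{-1} · (x̄ - mu_0) = (0.2888, -0.3261),
  (x̄ - mu_0)^T · [...] = (0.5)·(0.2888) + (-0.5)·(-0.3261) = 0.3075.

Step 5 — scale by n: T² = 4 · 0.3075 = 1.2298.

T² ≈ 1.2298


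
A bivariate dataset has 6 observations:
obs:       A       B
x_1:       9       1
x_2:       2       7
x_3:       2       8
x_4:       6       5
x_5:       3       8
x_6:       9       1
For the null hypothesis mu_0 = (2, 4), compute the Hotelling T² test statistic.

Step 1 — sample mean vector:
  mean(A) = (9 + 2 + 2 + 6 + 3 + 9) / 6 = 31/6 = 5.1667
  mean(B) = (1 + 7 + 8 + 5 + 8 + 1) / 6 = 30/6 = 5
  x̄ = (5.1667, 5),  deviation x̄ - mu_0 = (5.1667, 5) - (2, 4) = (3.1667, 1).

Step 2 — sample covariance matrix, S[i,j] = (1/(n-1)) · Σ_k (x_{k,i} - mean_i) · (x_{k,j} - mean_j), divisor n-1 = 5:
  S[A,A] = ((3.8333)·(3.8333) + (-3.1667)·(-3.1667) + (-3.1667)·(-3.1667) + (0.8333)·(0.8333) + (-2.1667)·(-2.1667) + (3.8333)·(3.8333)) / 5 = 54.8333/5 = 10.9667
  S[A,B] = ((3.8333)·(-4) + (-3.1667)·(2) + (-3.1667)·(3) + (0.8333)·(0) + (-2.1667)·(3) + (3.8333)·(-4)) / 5 = -53/5 = -10.6
  S[B,B] = ((-4)·(-4) + (2)·(2) + (3)·(3) + (0)·(0) + (3)·(3) + (-4)·(-4)) / 5 = 54/5 = 10.8
  S = [[10.9667, -10.6],
 [-10.6, 10.8]].

Step 3 — invert S. det(S) = 10.9667·10.8 - (-10.6)² = 6.08.
  S^{-1} = (1/det) · [[d, -b], [-b, a]] = [[1.7763, 1.7434],
 [1.7434, 1.8037]].

Step 4 — quadratic form (x̄ - mu_0)^T · S^{-1} · (x̄ - mu_0):
  S^{-1} · (x̄ - mu_0) = (7.3684, 7.3246),
  (x̄ - mu_0)^T · [...] = (3.1667)·(7.3684) + (1)·(7.3246) = 30.6579.

Step 5 — scale by n: T² = 6 · 30.6579 = 183.9474.

T² ≈ 183.9474


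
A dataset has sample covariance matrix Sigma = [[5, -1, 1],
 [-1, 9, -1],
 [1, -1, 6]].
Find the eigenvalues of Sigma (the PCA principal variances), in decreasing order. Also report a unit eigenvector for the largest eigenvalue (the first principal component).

Step 1 — characteristic polynomial p(λ) = det(λI - Sigma) = λ³ - tr·λ² + c_1·λ - det, where tr = trace, c_1 = sum of the principal 2×2 minors, det = det(Sigma):
  tr = 5 + 9 + 6 = 20,
  c_1 = (5·9 - (-1)²) + (5·6 - (1)²) + (9·6 - (-1)²) = 44 + 29 + 53 = 126,
  det = 5·(9·6 - (-1)²) - (-1)·((-1)·6 - (-1)·(1)) + (1)·((-1)·(-1) - 9·(1)) = 5·(53) - (-1)·(-5) + (1)·(-8) = 252.
  So p(λ) = λ³ - 20λ² + 126λ - 252.
Step 2 — look for an integer root (rational root theorem: any rational root is an integer divisor of 252). Testing λ = 6:
  p(6) = 216 - 720 + 756 - 252 = 0  ✓
  Dividing out (λ - 6): p(λ) = (λ - 6)(λ² - 14λ + 42).
Step 3 — remaining eigenvalues from the quadratic λ² - 14λ + 42 = 0:
  Δ = 14² - 4·42 = 196 - 168 = 28,  λ = (14 ± √28)/2 = (14 ± 5.2915)/2 ≈ 9.6458 or 4.3542.
  Sorted: λ_1 = 9.6458,  λ_2 = 6,  λ_3 = 4.3542  (check: sum = 20 = tr ✓).

Step 4 — unit eigenvector for λ_1 ≈ 9.6458: v spans the null space of (Sigma - λ_1 I), whose rows are
  r_1 = (-4.6458, -1, 1),  r_2 = (-1, -0.6458, -1),  r_3 = (1, -1, -3.6458).
  v is orthogonal to every row, so take v ∝ r_1 × r_2 = ((-1)·(-1) - (1)·(-0.6458), (1)·(-1) - (-4.6458)·(-1), (-4.6458)·(-0.6458) - (-1)·(-1)) ≈ (1.6458, -5.6458, 2).
  Let u = (1.6458, -5.6458, 2).
  ||u|| = √((1.6458)² + (-5.6458)² + (2)²) = √(38.583) ≈ 6.2115,  v_1 = u/||u|| ≈ (0.265, -0.9089, 0.322) (||v_1|| = 1).

λ_1 = 9.6458,  λ_2 = 6,  λ_3 = 4.3542;  v_1 ≈ (0.265, -0.9089, 0.322)


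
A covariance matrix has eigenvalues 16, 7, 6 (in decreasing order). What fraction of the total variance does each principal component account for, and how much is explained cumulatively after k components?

Step 1 — total variance = trace(Sigma) = Σ λ_i = 16 + 7 + 6 = 29.

Step 2 — fraction explained by component i = λ_i / Σ λ:
  PC1: 16/29 = 0.5517
  PC2: 7/29 = 0.2414
  PC3: 6/29 = 0.2069

Step 3 — cumulative fraction after k components = (λ_1 + ... + λ_k) / Σ λ:
  k = 1: 16/29 = 0.5517
  k = 2: (16 + 7)/29 = 23/29 = 0.7931
  k = 3: (16 + 7 + 6)/29 = 29/29 = 1

Summary (fraction, with percent):

explained: PC1 0.5517 (55.17%), PC2 0.2414 (24.14%), PC3 0.2069 (20.69%);  cumulative: 0.5517, 0.7931, 1


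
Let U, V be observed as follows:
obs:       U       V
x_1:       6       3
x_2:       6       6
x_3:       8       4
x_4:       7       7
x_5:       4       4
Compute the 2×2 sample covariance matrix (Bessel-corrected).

Step 1 — column means:
  mean(U) = (6 + 6 + 8 + 7 + 4) / 5 = 31/5 = 6.2
  mean(V) = (3 + 6 + 4 + 7 + 4) / 5 = 24/5 = 4.8

Step 2 — sample covariance S[i,j] = (1/(n-1)) · Σ_k (x_{k,i} - mean_i) · (x_{k,j} - mean_j), with n-1 = 4.
  S[U,U] = ((-0.2)·(-0.2) + (-0.2)·(-0.2) + (1.8)·(1.8) + (0.8)·(0.8) + (-2.2)·(-2.2)) / 4 = 8.8/4 = 2.2
  S[U,V] = ((-0.2)·(-1.8) + (-0.2)·(1.2) + (1.8)·(-0.8) + (0.8)·(2.2) + (-2.2)·(-0.8)) / 4 = 2.2/4 = 0.55
  S[V,V] = ((-1.8)·(-1.8) + (1.2)·(1.2) + (-0.8)·(-0.8) + (2.2)·(2.2) + (-0.8)·(-0.8)) / 4 = 10.8/4 = 2.7

S is symmetric (S[j,i] = S[i,j]). Assembling:

S = [[2.2, 0.55],
 [0.55, 2.7]]


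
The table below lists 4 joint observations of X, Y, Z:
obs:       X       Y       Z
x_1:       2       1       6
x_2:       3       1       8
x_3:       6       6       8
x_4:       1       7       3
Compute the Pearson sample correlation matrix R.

Step 1 — column means:
  mean(X) = (2 + 3 + 6 + 1) / 4 = 12/4 = 3
  mean(Y) = (1 + 1 + 6 + 7) / 4 = 15/4 = 3.75
  mean(Z) = (6 + 8 + 8 + 3) / 4 = 25/4 = 6.25

Step 2 — sample variances and covariances s[i,j] = (1/(n-1)) · Σ_k (x_{k,i} - mean_i) · (x_{k,j} - mean_j), with n-1 = 3:
  s[X,X] = ((-1)·(-1) + (0)·(0) + (3)·(3) + (-2)·(-2)) / 3 = 14/3 = 4.6667
  s[X,Y] = ((-1)·(-2.75) + (0)·(-2.75) + (3)·(2.25) + (-2)·(3.25)) / 3 = 3/3 = 1
  s[X,Z] = ((-1)·(-0.25) + (0)·(1.75) + (3)·(1.75) + (-2)·(-3.25)) / 3 = 12/3 = 4
  s[Y,Y] = ((-2.75)·(-2.75) + (-2.75)·(-2.75) + (2.25)·(2.25) + (3.25)·(3.25)) / 3 = 30.75/3 = 10.25
  s[Y,Z] = ((-2.75)·(-0.25) + (-2.75)·(1.75) + (2.25)·(1.75) + (3.25)·(-3.25)) / 3 = -10.75/3 = -3.5833
  s[Z,Z] = ((-0.25)·(-0.25) + (1.75)·(1.75) + (1.75)·(1.75) + (-3.25)·(-3.25)) / 3 = 16.75/3 = 5.5833
  Sample standard deviations s_i = √(s[i,i]):
  s(X) = √(4.6667) = 2.1602
  s(Y) = √(10.25) = 3.2016
  s(Z) = √(5.5833) = 2.3629

Step 3 — r_{ij} = s_{ij} / (s_i · s_j):
  r[X,X] = 1 (diagonal).
  r[X,Y] = 1 / (2.1602 · 3.2016) = 1 / 6.9162 = 0.1446
  r[X,Z] = 4 / (2.1602 · 2.3629) = 4 / 5.1045 = 0.7836
  r[Y,Y] = 1 (diagonal).
  r[Y,Z] = -3.5833 / (3.2016 · 2.3629) = -3.5833 / 7.565 = -0.4737
  r[Z,Z] = 1 (diagonal).

R is symmetric with unit diagonal. Assembling:

R = [[1, 0.1446, 0.7836],
 [0.1446, 1, -0.4737],
 [0.7836, -0.4737, 1]]


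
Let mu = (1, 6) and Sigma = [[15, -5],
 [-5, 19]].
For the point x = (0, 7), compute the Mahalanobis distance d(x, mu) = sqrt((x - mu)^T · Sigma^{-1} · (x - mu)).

Step 1 — centre the observation: (x - mu) = (-1, 1).

Step 2 — invert Sigma. det(Sigma) = 15·19 - (-5)² = 260.
  Sigma^{-1} = (1/det) · [[d, -b], [-b, a]] = [[0.0731, 0.0192],
 [0.0192, 0.0577]].

Step 3 — form the quadratic (x - mu)^T · Sigma^{-1} · (x - mu):
  Sigma^{-1} · (x - mu) = (-0.0538, 0.0385).
  (x - mu)^T · [Sigma^{-1} · (x - mu)] = (-1)·(-0.0538) + (1)·(0.0385) = 0.0923.

Step 4 — take square root: d = √(0.0923) ≈ 0.3038.

d(x, mu) = √(0.0923) ≈ 0.3038


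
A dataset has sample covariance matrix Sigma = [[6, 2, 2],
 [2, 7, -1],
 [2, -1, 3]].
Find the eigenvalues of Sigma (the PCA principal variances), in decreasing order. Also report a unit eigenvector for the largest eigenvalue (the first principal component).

Step 1 — characteristic polynomial p(λ) = det(λI - Sigma) = λ³ - tr·λ² + c_1·λ - det, where tr = trace, c_1 = sum of the principal 2×2 minors, det = det(Sigma):
  tr = 6 + 7 + 3 = 16,
  c_1 = (6·7 - (2)²) + (6·3 - (2)²) + (7·3 - (-1)²) = 38 + 14 + 20 = 72,
  det = 6·(7·3 - (-1)²) - (2)·((2)·3 - (-1)·(2)) + (2)·((2)·(-1) - 7·(2)) = 6·(20) - (2)·(8) + (2)·(-16) = 72.
  So p(λ) = λ³ - 16λ² + 72λ - 72.
Step 2 — look for an integer root (rational root theorem: any rational root is an integer divisor of 72). Testing λ = 6:
  p(6) = 216 - 576 + 432 - 72 = 0  ✓
  Dividing out (λ - 6): p(λ) = (λ - 6)(λ² - 10λ + 12).
Step 3 — remaining eigenvalues from the quadratic λ² - 10λ + 12 = 0:
  Δ = 10² - 4·12 = 100 - 48 = 52,  λ = (10 ± √52)/2 = (10 ± 7.2111)/2 ≈ 8.6056 or 1.3944.
  Sorted: λ_1 = 8.6056,  λ_2 = 6,  λ_3 = 1.3944  (check: sum = 16 = tr ✓).

Step 4 — unit eigenvector for λ_1 ≈ 8.6056: v spans the null space of (Sigma - λ_1 I), whose rows are
  r_1 = (-2.6056, 2, 2),  r_2 = (2, -1.6056, -1),  r_3 = (2, -1, -5.6056).
  v is orthogonal to every row, so take v ∝ r_1 × r_2 = ((2)·(-1) - (2)·(-1.6056), (2)·(2) - (-2.6056)·(-1), (-2.6056)·(-1.6056) - (2)·(2)) ≈ (1.2111, 1.3944, 0.1833).
  Let u = (1.2111, 1.3944, 0.1833).
  ||u|| = √((1.2111)² + (1.3944)² + (0.1833)²) = √(3.4449) ≈ 1.856,  v_1 = u/||u|| ≈ (0.6525, 0.7513, 0.0988) (||v_1|| = 1).

λ_1 = 8.6056,  λ_2 = 6,  λ_3 = 1.3944;  v_1 ≈ (0.6525, 0.7513, 0.0988)


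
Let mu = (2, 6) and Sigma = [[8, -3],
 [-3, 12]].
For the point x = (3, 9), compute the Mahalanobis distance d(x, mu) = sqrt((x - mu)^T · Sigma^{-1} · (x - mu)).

Step 1 — centre the observation: (x - mu) = (1, 3).

Step 2 — invert Sigma. det(Sigma) = 8·12 - (-3)² = 87.
  Sigma^{-1} = (1/det) · [[d, -b], [-b, a]] = [[0.1379, 0.0345],
 [0.0345, 0.092]].

Step 3 — form the quadratic (x - mu)^T · Sigma^{-1} · (x - mu):
  Sigma^{-1} · (x - mu) = (0.2414, 0.3103).
  (x - mu)^T · [Sigma^{-1} · (x - mu)] = (1)·(0.2414) + (3)·(0.3103) = 1.1724.

Step 4 — take square root: d = √(1.1724) ≈ 1.0828.

d(x, mu) = √(1.1724) ≈ 1.0828


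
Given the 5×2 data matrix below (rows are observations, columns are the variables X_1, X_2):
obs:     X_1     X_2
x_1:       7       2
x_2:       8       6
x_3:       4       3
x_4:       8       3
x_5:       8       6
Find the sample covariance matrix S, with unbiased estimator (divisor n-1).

Step 1 — column means:
  mean(X_1) = (7 + 8 + 4 + 8 + 8) / 5 = 35/5 = 7
  mean(X_2) = (2 + 6 + 3 + 3 + 6) / 5 = 20/5 = 4

Step 2 — sample covariance S[i,j] = (1/(n-1)) · Σ_k (x_{k,i} - mean_i) · (x_{k,j} - mean_j), with n-1 = 4.
  S[X_1,X_1] = ((0)·(0) + (1)·(1) + (-3)·(-3) + (1)·(1) + (1)·(1)) / 4 = 12/4 = 3
  S[X_1,X_2] = ((0)·(-2) + (1)·(2) + (-3)·(-1) + (1)·(-1) + (1)·(2)) / 4 = 6/4 = 1.5
  S[X_2,X_2] = ((-2)·(-2) + (2)·(2) + (-1)·(-1) + (-1)·(-1) + (2)·(2)) / 4 = 14/4 = 3.5

S is symmetric (S[j,i] = S[i,j]). Assembling:

S = [[3, 1.5],
 [1.5, 3.5]]


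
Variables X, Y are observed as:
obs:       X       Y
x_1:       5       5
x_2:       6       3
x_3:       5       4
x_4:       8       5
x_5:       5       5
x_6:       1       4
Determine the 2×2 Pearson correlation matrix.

Step 1 — column means:
  mean(X) = (5 + 6 + 5 + 8 + 5 + 1) / 6 = 30/6 = 5
  mean(Y) = (5 + 3 + 4 + 5 + 5 + 4) / 6 = 26/6 = 4.3333

Step 2 — sample variances and covariances s[i,j] = (1/(n-1)) · Σ_k (x_{k,i} - mean_i) · (x_{k,j} - mean_j), with n-1 = 5:
  s[X,X] = ((0)·(0) + (1)·(1) + (0)·(0) + (3)·(3) + (0)·(0) + (-4)·(-4)) / 5 = 26/5 = 5.2
  s[X,Y] = ((0)·(0.6667) + (1)·(-1.3333) + (0)·(-0.3333) + (3)·(0.6667) + (0)·(0.6667) + (-4)·(-0.3333)) / 5 = 2/5 = 0.4
  s[Y,Y] = ((0.6667)·(0.6667) + (-1.3333)·(-1.3333) + (-0.3333)·(-0.3333) + (0.6667)·(0.6667) + (0.6667)·(0.6667) + (-0.3333)·(-0.3333)) / 5 = 3.3333/5 = 0.6667
  Sample standard deviations s_i = √(s[i,i]):
  s(X) = √(5.2) = 2.2804
  s(Y) = √(0.6667) = 0.8165

Step 3 — r_{ij} = s_{ij} / (s_i · s_j):
  r[X,X] = 1 (diagonal).
  r[X,Y] = 0.4 / (2.2804 · 0.8165) = 0.4 / 1.8619 = 0.2148
  r[Y,Y] = 1 (diagonal).

R is symmetric with unit diagonal. Assembling:

R = [[1, 0.2148],
 [0.2148, 1]]


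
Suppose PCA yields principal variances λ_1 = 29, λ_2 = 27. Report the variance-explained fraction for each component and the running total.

Step 1 — total variance = trace(Sigma) = Σ λ_i = 29 + 27 = 56.

Step 2 — fraction explained by component i = λ_i / Σ λ:
  PC1: 29/56 = 0.5179
  PC2: 27/56 = 0.4821

Step 3 — cumulative fraction after k components = (λ_1 + ... + λ_k) / Σ λ:
  k = 1: 29/56 = 0.5179
  k = 2: (29 + 27)/56 = 56/56 = 1

Summary (fraction, with percent):

explained: PC1 0.5179 (51.79%), PC2 0.4821 (48.21%);  cumulative: 0.5179, 1


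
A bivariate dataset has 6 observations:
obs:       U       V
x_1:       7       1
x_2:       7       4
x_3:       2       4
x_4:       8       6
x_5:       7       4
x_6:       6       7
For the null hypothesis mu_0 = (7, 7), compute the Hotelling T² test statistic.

Step 1 — sample mean vector:
  mean(U) = (7 + 7 + 2 + 8 + 7 + 6) / 6 = 37/6 = 6.1667
  mean(V) = (1 + 4 + 4 + 6 + 4 + 7) / 6 = 26/6 = 4.3333
  x̄ = (6.1667, 4.3333),  deviation x̄ - mu_0 = (6.1667, 4.3333) - (7, 7) = (-0.8333, -2.6667).

Step 2 — sample covariance matrix, S[i,j] = (1/(n-1)) · Σ_k (x_{k,i} - mean_i) · (x_{k,j} - mean_j), divisor n-1 = 5:
  S[U,U] = ((0.8333)·(0.8333) + (0.8333)·(0.8333) + (-4.1667)·(-4.1667) + (1.8333)·(1.8333) + (0.8333)·(0.8333) + (-0.1667)·(-0.1667)) / 5 = 22.8333/5 = 4.5667
  S[U,V] = ((0.8333)·(-3.3333) + (0.8333)·(-0.3333) + (-4.1667)·(-0.3333) + (1.8333)·(1.6667) + (0.8333)·(-0.3333) + (-0.1667)·(2.6667)) / 5 = 0.6667/5 = 0.1333
  S[V,V] = ((-3.3333)·(-3.3333) + (-0.3333)·(-0.3333) + (-0.3333)·(-0.3333) + (1.6667)·(1.6667) + (-0.3333)·(-0.3333) + (2.6667)·(2.6667)) / 5 = 21.3333/5 = 4.2667
  S = [[4.5667, 0.1333],
 [0.1333, 4.2667]].

Step 3 — invert S. det(S) = 4.5667·4.2667 - (0.1333)² = 19.4667.
  S^{-1} = (1/det) · [[d, -b], [-b, a]] = [[0.2192, -0.0068],
 [-0.0068, 0.2346]].

Step 4 — quadratic form (x̄ - mu_0)^T · S^{-1} · (x̄ - mu_0):
  S^{-1} · (x̄ - mu_0) = (-0.1644, -0.6199),
  (x̄ - mu_0)^T · [...] = (-0.8333)·(-0.1644) + (-2.6667)·(-0.6199) = 1.79.

Step 5 — scale by n: T² = 6 · 1.79 = 10.7397.

T² ≈ 10.7397


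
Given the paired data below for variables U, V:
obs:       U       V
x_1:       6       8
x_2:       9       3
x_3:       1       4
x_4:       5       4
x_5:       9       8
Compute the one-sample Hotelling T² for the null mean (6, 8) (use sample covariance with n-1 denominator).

Step 1 — sample mean vector:
  mean(U) = (6 + 9 + 1 + 5 + 9) / 5 = 30/5 = 6
  mean(V) = (8 + 3 + 4 + 4 + 8) / 5 = 27/5 = 5.4
  x̄ = (6, 5.4),  deviation x̄ - mu_0 = (6, 5.4) - (6, 8) = (0, -2.6).

Step 2 — sample covariance matrix, S[i,j] = (1/(n-1)) · Σ_k (x_{k,i} - mean_i) · (x_{k,j} - mean_j), divisor n-1 = 4:
  S[U,U] = ((0)·(0) + (3)·(3) + (-5)·(-5) + (-1)·(-1) + (3)·(3)) / 4 = 44/4 = 11
  S[U,V] = ((0)·(2.6) + (3)·(-2.4) + (-5)·(-1.4) + (-1)·(-1.4) + (3)·(2.6)) / 4 = 9/4 = 2.25
  S[V,V] = ((2.6)·(2.6) + (-2.4)·(-2.4) + (-1.4)·(-1.4) + (-1.4)·(-1.4) + (2.6)·(2.6)) / 4 = 23.2/4 = 5.8
  S = [[11, 2.25],
 [2.25, 5.8]].

Step 3 — invert S. det(S) = 11·5.8 - (2.25)² = 58.7375.
  S^{-1} = (1/det) · [[d, -b], [-b, a]] = [[0.0987, -0.0383],
 [-0.0383, 0.1873]].

Step 4 — quadratic form (x̄ - mu_0)^T · S^{-1} · (x̄ - mu_0):
  S^{-1} · (x̄ - mu_0) = (0.0996, -0.4869),
  (x̄ - mu_0)^T · [...] = (0)·(0.0996) + (-2.6)·(-0.4869) = 1.266.

Step 5 — scale by n: T² = 5 · 1.266 = 6.3299.

T² ≈ 6.3299


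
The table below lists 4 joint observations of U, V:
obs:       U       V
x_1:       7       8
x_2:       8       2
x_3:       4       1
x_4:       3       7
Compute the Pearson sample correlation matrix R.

Step 1 — column means:
  mean(U) = (7 + 8 + 4 + 3) / 4 = 22/4 = 5.5
  mean(V) = (8 + 2 + 1 + 7) / 4 = 18/4 = 4.5

Step 2 — sample variances and covariances s[i,j] = (1/(n-1)) · Σ_k (x_{k,i} - mean_i) · (x_{k,j} - mean_j), with n-1 = 3:
  s[U,U] = ((1.5)·(1.5) + (2.5)·(2.5) + (-1.5)·(-1.5) + (-2.5)·(-2.5)) / 3 = 17/3 = 5.6667
  s[U,V] = ((1.5)·(3.5) + (2.5)·(-2.5) + (-1.5)·(-3.5) + (-2.5)·(2.5)) / 3 = -2/3 = -0.6667
  s[V,V] = ((3.5)·(3.5) + (-2.5)·(-2.5) + (-3.5)·(-3.5) + (2.5)·(2.5)) / 3 = 37/3 = 12.3333
  Sample standard deviations s_i = √(s[i,i]):
  s(U) = √(5.6667) = 2.3805
  s(V) = √(12.3333) = 3.5119

Step 3 — r_{ij} = s_{ij} / (s_i · s_j):
  r[U,U] = 1 (diagonal).
  r[U,V] = -0.6667 / (2.3805 · 3.5119) = -0.6667 / 8.36 = -0.0797
  r[V,V] = 1 (diagonal).

R is symmetric with unit diagonal. Assembling:

R = [[1, -0.0797],
 [-0.0797, 1]]


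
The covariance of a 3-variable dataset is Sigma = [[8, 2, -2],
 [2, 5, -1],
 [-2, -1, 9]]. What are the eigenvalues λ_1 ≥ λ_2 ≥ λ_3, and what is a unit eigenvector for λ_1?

Step 1 — characteristic polynomial p(λ) = det(λI - Sigma) = λ³ - tr·λ² + c_1·λ - det, where tr = trace, c_1 = sum of the principal 2×2 minors, det = det(Sigma):
  tr = 8 + 5 + 9 = 22,
  c_1 = (8·5 - (2)²) + (8·9 - (-2)²) + (5·9 - (-1)²) = 36 + 68 + 44 = 148,
  det = 8·(5·9 - (-1)²) - (2)·((2)·9 - (-1)·(-2)) + (-2)·((2)·(-1) - 5·(-2)) = 8·(44) - (2)·(16) + (-2)·(8) = 304.
  So p(λ) = λ³ - 22λ² + 148λ - 304.
Step 2 — look for an integer root (rational root theorem: any rational root is an integer divisor of 304). Testing λ = 4:
  p(4) = 64 - 352 + 592 - 304 = 0  ✓
  Dividing out (λ - 4): p(λ) = (λ - 4)(λ² - 18λ + 76).
Step 3 — remaining eigenvalues from the quadratic λ² - 18λ + 76 = 0:
  Δ = 18² - 4·76 = 324 - 304 = 20,  λ = (18 ± √20)/2 = (18 ± 4.4721)/2 ≈ 11.2361 or 6.7639.
  Sorted: λ_1 = 11.2361,  λ_2 = 6.7639,  λ_3 = 4  (check: sum = 22 = tr ✓).

Step 4 — unit eigenvector for λ_1 ≈ 11.2361: v spans the null space of (Sigma - λ_1 I), whose rows are
  r_1 = (-3.2361, 2, -2),  r_2 = (2, -6.2361, -1),  r_3 = (-2, -1, -2.2361).
  v is orthogonal to every row, so take v ∝ r_1 × r_2 = ((2)·(-1) - (-2)·(-6.2361), (-2)·(2) - (-3.2361)·(-1), (-3.2361)·(-6.2361) - (2)·(2)) ≈ (-14.4721, -7.2361, 16.1803).
  Rescale (multiply by -1 so the first nonzero entry is positive): u = (14.4721, 7.2361, -16.1803).
  ||u|| = √((14.4721)² + (7.2361)² + (-16.1803)²) = √(523.6068) ≈ 22.8825,  v_1 = u/||u|| ≈ (0.6325, 0.3162, -0.7071) (||v_1|| = 1).

λ_1 = 11.2361,  λ_2 = 6.7639,  λ_3 = 4;  v_1 ≈ (0.6325, 0.3162, -0.7071)


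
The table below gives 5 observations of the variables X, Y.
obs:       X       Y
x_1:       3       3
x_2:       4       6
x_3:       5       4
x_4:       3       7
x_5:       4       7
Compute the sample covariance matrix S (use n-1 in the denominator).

Step 1 — column means:
  mean(X) = (3 + 4 + 5 + 3 + 4) / 5 = 19/5 = 3.8
  mean(Y) = (3 + 6 + 4 + 7 + 7) / 5 = 27/5 = 5.4

Step 2 — sample covariance S[i,j] = (1/(n-1)) · Σ_k (x_{k,i} - mean_i) · (x_{k,j} - mean_j), with n-1 = 4.
  S[X,X] = ((-0.8)·(-0.8) + (0.2)·(0.2) + (1.2)·(1.2) + (-0.8)·(-0.8) + (0.2)·(0.2)) / 4 = 2.8/4 = 0.7
  S[X,Y] = ((-0.8)·(-2.4) + (0.2)·(0.6) + (1.2)·(-1.4) + (-0.8)·(1.6) + (0.2)·(1.6)) / 4 = -0.6/4 = -0.15
  S[Y,Y] = ((-2.4)·(-2.4) + (0.6)·(0.6) + (-1.4)·(-1.4) + (1.6)·(1.6) + (1.6)·(1.6)) / 4 = 13.2/4 = 3.3

S is symmetric (S[j,i] = S[i,j]). Assembling:

S = [[0.7, -0.15],
 [-0.15, 3.3]]


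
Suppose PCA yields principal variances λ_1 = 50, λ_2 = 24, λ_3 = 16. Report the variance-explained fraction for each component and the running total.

Step 1 — total variance = trace(Sigma) = Σ λ_i = 50 + 24 + 16 = 90.

Step 2 — fraction explained by component i = λ_i / Σ λ:
  PC1: 50/90 = 0.5556
  PC2: 24/90 = 0.2667
  PC3: 16/90 = 0.1778

Step 3 — cumulative fraction after k components = (λ_1 + ... + λ_k) / Σ λ:
  k = 1: 50/90 = 0.5556
  k = 2: (50 + 24)/90 = 74/90 = 0.8222
  k = 3: (50 + 24 + 16)/90 = 90/90 = 1

Summary (fraction, with percent):

explained: PC1 0.5556 (55.56%), PC2 0.2667 (26.67%), PC3 0.1778 (17.78%);  cumulative: 0.5556, 0.8222, 1


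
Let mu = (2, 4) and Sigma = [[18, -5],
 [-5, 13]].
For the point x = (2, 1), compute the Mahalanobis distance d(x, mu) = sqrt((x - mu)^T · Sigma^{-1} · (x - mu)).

Step 1 — centre the observation: (x - mu) = (0, -3).

Step 2 — invert Sigma. det(Sigma) = 18·13 - (-5)² = 209.
  Sigma^{-1} = (1/det) · [[d, -b], [-b, a]] = [[0.0622, 0.0239],
 [0.0239, 0.0861]].

Step 3 — form the quadratic (x - mu)^T · Sigma^{-1} · (x - mu):
  Sigma^{-1} · (x - mu) = (-0.0718, -0.2584).
  (x - mu)^T · [Sigma^{-1} · (x - mu)] = (0)·(-0.0718) + (-3)·(-0.2584) = 0.7751.

Step 4 — take square root: d = √(0.7751) ≈ 0.8804.

d(x, mu) = √(0.7751) ≈ 0.8804


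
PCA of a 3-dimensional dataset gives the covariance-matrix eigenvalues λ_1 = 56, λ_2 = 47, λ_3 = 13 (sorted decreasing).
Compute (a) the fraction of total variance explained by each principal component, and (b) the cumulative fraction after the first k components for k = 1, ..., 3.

Step 1 — total variance = trace(Sigma) = Σ λ_i = 56 + 47 + 13 = 116.

Step 2 — fraction explained by component i = λ_i / Σ λ:
  PC1: 56/116 = 0.4828
  PC2: 47/116 = 0.4052
  PC3: 13/116 = 0.1121

Step 3 — cumulative fraction after k components = (λ_1 + ... + λ_k) / Σ λ:
  k = 1: 56/116 = 0.4828
  k = 2: (56 + 47)/116 = 103/116 = 0.8879
  k = 3: (56 + 47 + 13)/116 = 116/116 = 1

Summary (fraction, with percent):

explained: PC1 0.4828 (48.28%), PC2 0.4052 (40.52%), PC3 0.1121 (11.21%);  cumulative: 0.4828, 0.8879, 1


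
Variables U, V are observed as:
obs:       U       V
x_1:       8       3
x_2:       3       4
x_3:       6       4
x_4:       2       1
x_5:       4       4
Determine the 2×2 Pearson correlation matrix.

Step 1 — column means:
  mean(U) = (8 + 3 + 6 + 2 + 4) / 5 = 23/5 = 4.6
  mean(V) = (3 + 4 + 4 + 1 + 4) / 5 = 16/5 = 3.2

Step 2 — sample variances and covariances s[i,j] = (1/(n-1)) · Σ_k (x_{k,i} - mean_i) · (x_{k,j} - mean_j), with n-1 = 4:
  s[U,U] = ((3.4)·(3.4) + (-1.6)·(-1.6) + (1.4)·(1.4) + (-2.6)·(-2.6) + (-0.6)·(-0.6)) / 4 = 23.2/4 = 5.8
  s[U,V] = ((3.4)·(-0.2) + (-1.6)·(0.8) + (1.4)·(0.8) + (-2.6)·(-2.2) + (-0.6)·(0.8)) / 4 = 4.4/4 = 1.1
  s[V,V] = ((-0.2)·(-0.2) + (0.8)·(0.8) + (0.8)·(0.8) + (-2.2)·(-2.2) + (0.8)·(0.8)) / 4 = 6.8/4 = 1.7
  Sample standard deviations s_i = √(s[i,i]):
  s(U) = √(5.8) = 2.4083
  s(V) = √(1.7) = 1.3038

Step 3 — r_{ij} = s_{ij} / (s_i · s_j):
  r[U,U] = 1 (diagonal).
  r[U,V] = 1.1 / (2.4083 · 1.3038) = 1.1 / 3.1401 = 0.3503
  r[V,V] = 1 (diagonal).

R is symmetric with unit diagonal. Assembling:

R = [[1, 0.3503],
 [0.3503, 1]]


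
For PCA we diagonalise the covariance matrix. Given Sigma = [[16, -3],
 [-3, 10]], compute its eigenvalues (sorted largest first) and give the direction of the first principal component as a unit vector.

Step 1 — characteristic polynomial of 2×2 Sigma:
  det(Sigma - λI) = λ² - trace · λ + det = 0.
  trace = 16 + 10 = 26, det = 16·10 - (-3)² = 151.
Step 2 — discriminant:
  Δ = trace² - 4·det = 676 - 604 = 72.
Step 3 — eigenvalues:
  λ = (trace ± √Δ)/2 = (26 ± 8.4853)/2,
  λ_1 = 17.2426,  λ_2 = 8.7574.

Step 4 — unit eigenvector for λ_1: solve (Sigma - λ_1 I)v = 0. First row:
  (16 - 17.2426)·v_x + (-3)·v_y = 0, i.e. (-1.2426)·v_x + (-3)·v_y = 0,
  so v ∝ (b, λ_1 - a) = (-3, 1.2426); multiply by -1 so the first entry is positive: u = (3, -1.2426).
  ||u|| = √((3)² + (-1.2426)²) = √(10.5442) ≈ 3.2472,
  v_1 = u/||u|| ≈ (0.9239, -0.3827) (||v_1|| = 1).

λ_1 = 17.2426,  λ_2 = 8.7574;  v_1 ≈ (0.9239, -0.3827)


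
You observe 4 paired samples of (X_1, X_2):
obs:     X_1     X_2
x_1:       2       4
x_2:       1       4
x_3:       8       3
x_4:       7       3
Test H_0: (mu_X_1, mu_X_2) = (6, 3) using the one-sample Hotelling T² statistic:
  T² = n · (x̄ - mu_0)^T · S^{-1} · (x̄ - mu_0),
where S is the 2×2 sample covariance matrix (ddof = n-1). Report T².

Step 1 — sample mean vector:
  mean(X_1) = (2 + 1 + 8 + 7) / 4 = 18/4 = 4.5
  mean(X_2) = (4 + 4 + 3 + 3) / 4 = 14/4 = 3.5
  x̄ = (4.5, 3.5),  deviation x̄ - mu_0 = (4.5, 3.5) - (6, 3) = (-1.5, 0.5).

Step 2 — sample covariance matrix, S[i,j] = (1/(n-1)) · Σ_k (x_{k,i} - mean_i) · (x_{k,j} - mean_j), divisor n-1 = 3:
  S[X_1,X_1] = ((-2.5)·(-2.5) + (-3.5)·(-3.5) + (3.5)·(3.5) + (2.5)·(2.5)) / 3 = 37/3 = 12.3333
  S[X_1,X_2] = ((-2.5)·(0.5) + (-3.5)·(0.5) + (3.5)·(-0.5) + (2.5)·(-0.5)) / 3 = -6/3 = -2
  S[X_2,X_2] = ((0.5)·(0.5) + (0.5)·(0.5) + (-0.5)·(-0.5) + (-0.5)·(-0.5)) / 3 = 1/3 = 0.3333
  S = [[12.3333, -2],
 [-2, 0.3333]].

Step 3 — invert S. det(S) = 12.3333·0.3333 - (-2)² = 0.1111.
  S^{-1} = (1/det) · [[d, -b], [-b, a]] = [[3, 18],
 [18, 111]].

Step 4 — quadratic form (x̄ - mu_0)^T · S^{-1} · (x̄ - mu_0):
  S^{-1} · (x̄ - mu_0) = (4.5, 28.5),
  (x̄ - mu_0)^T · [...] = (-1.5)·(4.5) + (0.5)·(28.5) = 7.5.

Step 5 — scale by n: T² = 4 · 7.5 = 30.

T² ≈ 30


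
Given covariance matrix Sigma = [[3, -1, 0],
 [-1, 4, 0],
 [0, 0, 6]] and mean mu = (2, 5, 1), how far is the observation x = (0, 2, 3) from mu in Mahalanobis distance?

Step 1 — centre the observation: (x - mu) = (-2, -3, 2).

Step 2 — invert Sigma (cofactor / det for 3×3, or solve directly):
  Sigma^{-1} = [[0.3636, 0.0909, 0],
 [0.0909, 0.2727, 0],
 [0, 0, 0.1667]].

Step 3 — form the quadratic (x - mu)^T · Sigma^{-1} · (x - mu):
  Sigma^{-1} · (x - mu) = (-1, -1, 0.3333).
  (x - mu)^T · [Sigma^{-1} · (x - mu)] = (-2)·(-1) + (-3)·(-1) + (2)·(0.3333) = 5.6667.

Step 4 — take square root: d = √(5.6667) ≈ 2.3805.

d(x, mu) = √(5.6667) ≈ 2.3805


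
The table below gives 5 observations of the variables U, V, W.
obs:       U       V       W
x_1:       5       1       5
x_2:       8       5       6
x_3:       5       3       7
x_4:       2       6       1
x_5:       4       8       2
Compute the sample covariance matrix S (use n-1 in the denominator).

Step 1 — column means:
  mean(U) = (5 + 8 + 5 + 2 + 4) / 5 = 24/5 = 4.8
  mean(V) = (1 + 5 + 3 + 6 + 8) / 5 = 23/5 = 4.6
  mean(W) = (5 + 6 + 7 + 1 + 2) / 5 = 21/5 = 4.2

Step 2 — sample covariance S[i,j] = (1/(n-1)) · Σ_k (x_{k,i} - mean_i) · (x_{k,j} - mean_j), with n-1 = 4.
  S[U,U] = ((0.2)·(0.2) + (3.2)·(3.2) + (0.2)·(0.2) + (-2.8)·(-2.8) + (-0.8)·(-0.8)) / 4 = 18.8/4 = 4.7
  S[U,V] = ((0.2)·(-3.6) + (3.2)·(0.4) + (0.2)·(-1.6) + (-2.8)·(1.4) + (-0.8)·(3.4)) / 4 = -6.4/4 = -1.6
  S[U,W] = ((0.2)·(0.8) + (3.2)·(1.8) + (0.2)·(2.8) + (-2.8)·(-3.2) + (-0.8)·(-2.2)) / 4 = 17.2/4 = 4.3
  S[V,V] = ((-3.6)·(-3.6) + (0.4)·(0.4) + (-1.6)·(-1.6) + (1.4)·(1.4) + (3.4)·(3.4)) / 4 = 29.2/4 = 7.3
  S[V,W] = ((-3.6)·(0.8) + (0.4)·(1.8) + (-1.6)·(2.8) + (1.4)·(-3.2) + (3.4)·(-2.2)) / 4 = -18.6/4 = -4.65
  S[W,W] = ((0.8)·(0.8) + (1.8)·(1.8) + (2.8)·(2.8) + (-3.2)·(-3.2) + (-2.2)·(-2.2)) / 4 = 26.8/4 = 6.7

S is symmetric (S[j,i] = S[i,j]). Assembling:

S = [[4.7, -1.6, 4.3],
 [-1.6, 7.3, -4.65],
 [4.3, -4.65, 6.7]]


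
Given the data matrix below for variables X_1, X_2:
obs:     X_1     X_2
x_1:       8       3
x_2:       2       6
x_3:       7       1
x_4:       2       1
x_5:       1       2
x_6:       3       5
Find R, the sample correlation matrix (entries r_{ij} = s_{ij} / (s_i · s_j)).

Step 1 — column means:
  mean(X_1) = (8 + 2 + 7 + 2 + 1 + 3) / 6 = 23/6 = 3.8333
  mean(X_2) = (3 + 6 + 1 + 1 + 2 + 5) / 6 = 18/6 = 3

Step 2 — sample variances and covariances s[i,j] = (1/(n-1)) · Σ_k (x_{k,i} - mean_i) · (x_{k,j} - mean_j), with n-1 = 5:
  s[X_1,X_1] = ((4.1667)·(4.1667) + (-1.8333)·(-1.8333) + (3.1667)·(3.1667) + (-1.8333)·(-1.8333) + (-2.8333)·(-2.8333) + (-0.8333)·(-0.8333)) / 5 = 42.8333/5 = 8.5667
  s[X_1,X_2] = ((4.1667)·(0) + (-1.8333)·(3) + (3.1667)·(-2) + (-1.8333)·(-2) + (-2.8333)·(-1) + (-0.8333)·(2)) / 5 = -7/5 = -1.4
  s[X_2,X_2] = ((0)·(0) + (3)·(3) + (-2)·(-2) + (-2)·(-2) + (-1)·(-1) + (2)·(2)) / 5 = 22/5 = 4.4
  Sample standard deviations s_i = √(s[i,i]):
  s(X_1) = √(8.5667) = 2.9269
  s(X_2) = √(4.4) = 2.0976

Step 3 — r_{ij} = s_{ij} / (s_i · s_j):
  r[X_1,X_1] = 1 (diagonal).
  r[X_1,X_2] = -1.4 / (2.9269 · 2.0976) = -1.4 / 6.1395 = -0.228
  r[X_2,X_2] = 1 (diagonal).

R is symmetric with unit diagonal. Assembling:

R = [[1, -0.228],
 [-0.228, 1]]


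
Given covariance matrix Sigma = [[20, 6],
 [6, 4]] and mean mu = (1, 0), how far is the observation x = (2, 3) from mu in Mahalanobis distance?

Step 1 — centre the observation: (x - mu) = (1, 3).

Step 2 — invert Sigma. det(Sigma) = 20·4 - (6)² = 44.
  Sigma^{-1} = (1/det) · [[d, -b], [-b, a]] = [[0.0909, -0.1364],
 [-0.1364, 0.4545]].

Step 3 — form the quadratic (x - mu)^T · Sigma^{-1} · (x - mu):
  Sigma^{-1} · (x - mu) = (-0.3182, 1.2273).
  (x - mu)^T · [Sigma^{-1} · (x - mu)] = (1)·(-0.3182) + (3)·(1.2273) = 3.3636.

Step 4 — take square root: d = √(3.3636) ≈ 1.834.

d(x, mu) = √(3.3636) ≈ 1.834


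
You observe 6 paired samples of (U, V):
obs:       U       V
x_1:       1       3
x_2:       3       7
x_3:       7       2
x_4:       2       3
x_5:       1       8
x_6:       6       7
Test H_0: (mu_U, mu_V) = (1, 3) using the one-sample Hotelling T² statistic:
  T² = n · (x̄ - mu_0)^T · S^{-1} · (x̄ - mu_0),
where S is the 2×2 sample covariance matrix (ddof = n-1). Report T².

Step 1 — sample mean vector:
  mean(U) = (1 + 3 + 7 + 2 + 1 + 6) / 6 = 20/6 = 3.3333
  mean(V) = (3 + 7 + 2 + 3 + 8 + 7) / 6 = 30/6 = 5
  x̄ = (3.3333, 5),  deviation x̄ - mu_0 = (3.3333, 5) - (1, 3) = (2.3333, 2).

Step 2 — sample covariance matrix, S[i,j] = (1/(n-1)) · Σ_k (x_{k,i} - mean_i) · (x_{k,j} - mean_j), divisor n-1 = 5:
  S[U,U] = ((-2.3333)·(-2.3333) + (-0.3333)·(-0.3333) + (3.6667)·(3.6667) + (-1.3333)·(-1.3333) + (-2.3333)·(-2.3333) + (2.6667)·(2.6667)) / 5 = 33.3333/5 = 6.6667
  S[U,V] = ((-2.3333)·(-2) + (-0.3333)·(2) + (3.6667)·(-3) + (-1.3333)·(-2) + (-2.3333)·(3) + (2.6667)·(2)) / 5 = -6/5 = -1.2
  S[V,V] = ((-2)·(-2) + (2)·(2) + (-3)·(-3) + (-2)·(-2) + (3)·(3) + (2)·(2)) / 5 = 34/5 = 6.8
  S = [[6.6667, -1.2],
 [-1.2, 6.8]].

Step 3 — invert S. det(S) = 6.6667·6.8 - (-1.2)² = 43.8933.
  S^{-1} = (1/det) · [[d, -b], [-b, a]] = [[0.1549, 0.0273],
 [0.0273, 0.1519]].

Step 4 — quadratic form (x̄ - mu_0)^T · S^{-1} · (x̄ - mu_0):
  S^{-1} · (x̄ - mu_0) = (0.4162, 0.3676),
  (x̄ - mu_0)^T · [...] = (2.3333)·(0.4162) + (2)·(0.3676) = 1.7062.

Step 5 — scale by n: T² = 6 · 1.7062 = 10.2369.

T² ≈ 10.2369


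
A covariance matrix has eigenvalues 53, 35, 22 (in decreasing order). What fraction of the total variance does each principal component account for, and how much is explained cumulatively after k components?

Step 1 — total variance = trace(Sigma) = Σ λ_i = 53 + 35 + 22 = 110.

Step 2 — fraction explained by component i = λ_i / Σ λ:
  PC1: 53/110 = 0.4818
  PC2: 35/110 = 0.3182
  PC3: 22/110 = 0.2

Step 3 — cumulative fraction after k components = (λ_1 + ... + λ_k) / Σ λ:
  k = 1: 53/110 = 0.4818
  k = 2: (53 + 35)/110 = 88/110 = 0.8
  k = 3: (53 + 35 + 22)/110 = 110/110 = 1

Summary (fraction, with percent):

explained: PC1 0.4818 (48.18%), PC2 0.3182 (31.82%), PC3 0.2 (20%);  cumulative: 0.4818, 0.8, 1


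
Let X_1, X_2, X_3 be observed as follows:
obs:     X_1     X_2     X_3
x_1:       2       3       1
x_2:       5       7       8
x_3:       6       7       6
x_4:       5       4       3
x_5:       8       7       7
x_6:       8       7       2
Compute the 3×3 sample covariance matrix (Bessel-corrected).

Step 1 — column means:
  mean(X_1) = (2 + 5 + 6 + 5 + 8 + 8) / 6 = 34/6 = 5.6667
  mean(X_2) = (3 + 7 + 7 + 4 + 7 + 7) / 6 = 35/6 = 5.8333
  mean(X_3) = (1 + 8 + 6 + 3 + 7 + 2) / 6 = 27/6 = 4.5

Step 2 — sample covariance S[i,j] = (1/(n-1)) · Σ_k (x_{k,i} - mean_i) · (x_{k,j} - mean_j), with n-1 = 5.
  S[X_1,X_1] = ((-3.6667)·(-3.6667) + (-0.6667)·(-0.6667) + (0.3333)·(0.3333) + (-0.6667)·(-0.6667) + (2.3333)·(2.3333) + (2.3333)·(2.3333)) / 5 = 25.3333/5 = 5.0667
  S[X_1,X_2] = ((-3.6667)·(-2.8333) + (-0.6667)·(1.1667) + (0.3333)·(1.1667) + (-0.6667)·(-1.8333) + (2.3333)·(1.1667) + (2.3333)·(1.1667)) / 5 = 16.6667/5 = 3.3333
  S[X_1,X_3] = ((-3.6667)·(-3.5) + (-0.6667)·(3.5) + (0.3333)·(1.5) + (-0.6667)·(-1.5) + (2.3333)·(2.5) + (2.3333)·(-2.5)) / 5 = 12/5 = 2.4
  S[X_2,X_2] = ((-2.8333)·(-2.8333) + (1.1667)·(1.1667) + (1.1667)·(1.1667) + (-1.8333)·(-1.8333) + (1.1667)·(1.1667) + (1.1667)·(1.1667)) / 5 = 16.8333/5 = 3.3667
  S[X_2,X_3] = ((-2.8333)·(-3.5) + (1.1667)·(3.5) + (1.1667)·(1.5) + (-1.8333)·(-1.5) + (1.1667)·(2.5) + (1.1667)·(-2.5)) / 5 = 18.5/5 = 3.7
  S[X_3,X_3] = ((-3.5)·(-3.5) + (3.5)·(3.5) + (1.5)·(1.5) + (-1.5)·(-1.5) + (2.5)·(2.5) + (-2.5)·(-2.5)) / 5 = 41.5/5 = 8.3

S is symmetric (S[j,i] = S[i,j]). Assembling:

S = [[5.0667, 3.3333, 2.4],
 [3.3333, 3.3667, 3.7],
 [2.4, 3.7, 8.3]]


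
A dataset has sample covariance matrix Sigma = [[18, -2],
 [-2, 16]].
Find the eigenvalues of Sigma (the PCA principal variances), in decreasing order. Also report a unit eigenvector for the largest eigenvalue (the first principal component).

Step 1 — characteristic polynomial of 2×2 Sigma:
  det(Sigma - λI) = λ² - trace · λ + det = 0.
  trace = 18 + 16 = 34, det = 18·16 - (-2)² = 284.
Step 2 — discriminant:
  Δ = trace² - 4·det = 1156 - 1136 = 20.
Step 3 — eigenvalues:
  λ = (trace ± √Δ)/2 = (34 ± 4.4721)/2,
  λ_1 = 19.2361,  λ_2 = 14.7639.

Step 4 — unit eigenvector for λ_1: solve (Sigma - λ_1 I)v = 0. First row:
  (18 - 19.2361)·v_x + (-2)·v_y = 0, i.e. (-1.2361)·v_x + (-2)·v_y = 0,
  so v ∝ (b, λ_1 - a) = (-2, 1.2361); multiply by -1 so the first entry is positive: u = (2, -1.2361).
  ||u|| = √((2)² + (-1.2361)²) = √(5.5279) ≈ 2.3511,
  v_1 = u/||u|| ≈ (0.8507, -0.5257) (||v_1|| = 1).

λ_1 = 19.2361,  λ_2 = 14.7639;  v_1 ≈ (0.8507, -0.5257)


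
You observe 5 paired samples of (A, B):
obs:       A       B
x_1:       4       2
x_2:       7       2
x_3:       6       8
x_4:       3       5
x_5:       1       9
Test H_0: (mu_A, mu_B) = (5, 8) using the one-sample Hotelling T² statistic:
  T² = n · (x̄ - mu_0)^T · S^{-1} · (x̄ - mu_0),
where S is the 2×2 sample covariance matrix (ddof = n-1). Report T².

Step 1 — sample mean vector:
  mean(A) = (4 + 7 + 6 + 3 + 1) / 5 = 21/5 = 4.2
  mean(B) = (2 + 2 + 8 + 5 + 9) / 5 = 26/5 = 5.2
  x̄ = (4.2, 5.2),  deviation x̄ - mu_0 = (4.2, 5.2) - (5, 8) = (-0.8, -2.8).

Step 2 — sample covariance matrix, S[i,j] = (1/(n-1)) · Σ_k (x_{k,i} - mean_i) · (x_{k,j} - mean_j), divisor n-1 = 4:
  S[A,A] = ((-0.2)·(-0.2) + (2.8)·(2.8) + (1.8)·(1.8) + (-1.2)·(-1.2) + (-3.2)·(-3.2)) / 4 = 22.8/4 = 5.7
  S[A,B] = ((-0.2)·(-3.2) + (2.8)·(-3.2) + (1.8)·(2.8) + (-1.2)·(-0.2) + (-3.2)·(3.8)) / 4 = -15.2/4 = -3.8
  S[B,B] = ((-3.2)·(-3.2) + (-3.2)·(-3.2) + (2.8)·(2.8) + (-0.2)·(-0.2) + (3.8)·(3.8)) / 4 = 42.8/4 = 10.7
  S = [[5.7, -3.8],
 [-3.8, 10.7]].

Step 3 — invert S. det(S) = 5.7·10.7 - (-3.8)² = 46.55.
  S^{-1} = (1/det) · [[d, -b], [-b, a]] = [[0.2299, 0.0816],
 [0.0816, 0.1224]].

Step 4 — quadratic form (x̄ - mu_0)^T · S^{-1} · (x̄ - mu_0):
  S^{-1} · (x̄ - mu_0) = (-0.4125, -0.4082),
  (x̄ - mu_0)^T · [...] = (-0.8)·(-0.4125) + (-2.8)·(-0.4082) = 1.4728.

Step 5 — scale by n: T² = 5 · 1.4728 = 7.3641.

T² ≈ 7.3641


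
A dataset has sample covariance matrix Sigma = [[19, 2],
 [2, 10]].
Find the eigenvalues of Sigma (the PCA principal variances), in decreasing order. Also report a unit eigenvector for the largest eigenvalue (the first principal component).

Step 1 — characteristic polynomial of 2×2 Sigma:
  det(Sigma - λI) = λ² - trace · λ + det = 0.
  trace = 19 + 10 = 29, det = 19·10 - (2)² = 186.
Step 2 — discriminant:
  Δ = trace² - 4·det = 841 - 744 = 97.
Step 3 — eigenvalues:
  λ = (trace ± √Δ)/2 = (29 ± 9.8489)/2,
  λ_1 = 19.4244,  λ_2 = 9.5756.

Step 4 — unit eigenvector for λ_1: solve (Sigma - λ_1 I)v = 0. First row:
  (19 - 19.4244)·v_x + (2)·v_y = 0, i.e. (-0.4244)·v_x + (2)·v_y = 0,
  so v ∝ (b, λ_1 - a) = (2, 0.4244) = u.
  ||u|| = √((2)² + (0.4244)²) = √(4.1801) ≈ 2.0445,
  v_1 = u/||u|| ≈ (0.9782, 0.2076) (||v_1|| = 1).

λ_1 = 19.4244,  λ_2 = 9.5756;  v_1 ≈ (0.9782, 0.2076)


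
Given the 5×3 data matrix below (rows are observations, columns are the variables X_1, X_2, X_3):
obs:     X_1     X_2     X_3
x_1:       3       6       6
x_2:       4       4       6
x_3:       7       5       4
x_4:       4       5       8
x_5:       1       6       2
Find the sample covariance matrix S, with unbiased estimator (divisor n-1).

Step 1 — column means:
  mean(X_1) = (3 + 4 + 7 + 4 + 1) / 5 = 19/5 = 3.8
  mean(X_2) = (6 + 4 + 5 + 5 + 6) / 5 = 26/5 = 5.2
  mean(X_3) = (6 + 6 + 4 + 8 + 2) / 5 = 26/5 = 5.2

Step 2 — sample covariance S[i,j] = (1/(n-1)) · Σ_k (x_{k,i} - mean_i) · (x_{k,j} - mean_j), with n-1 = 4.
  S[X_1,X_1] = ((-0.8)·(-0.8) + (0.2)·(0.2) + (3.2)·(3.2) + (0.2)·(0.2) + (-2.8)·(-2.8)) / 4 = 18.8/4 = 4.7
  S[X_1,X_2] = ((-0.8)·(0.8) + (0.2)·(-1.2) + (3.2)·(-0.2) + (0.2)·(-0.2) + (-2.8)·(0.8)) / 4 = -3.8/4 = -0.95
  S[X_1,X_3] = ((-0.8)·(0.8) + (0.2)·(0.8) + (3.2)·(-1.2) + (0.2)·(2.8) + (-2.8)·(-3.2)) / 4 = 5.2/4 = 1.3
  S[X_2,X_2] = ((0.8)·(0.8) + (-1.2)·(-1.2) + (-0.2)·(-0.2) + (-0.2)·(-0.2) + (0.8)·(0.8)) / 4 = 2.8/4 = 0.7
  S[X_2,X_3] = ((0.8)·(0.8) + (-1.2)·(0.8) + (-0.2)·(-1.2) + (-0.2)·(2.8) + (0.8)·(-3.2)) / 4 = -3.2/4 = -0.8
  S[X_3,X_3] = ((0.8)·(0.8) + (0.8)·(0.8) + (-1.2)·(-1.2) + (2.8)·(2.8) + (-3.2)·(-3.2)) / 4 = 20.8/4 = 5.2

S is symmetric (S[j,i] = S[i,j]). Assembling:

S = [[4.7, -0.95, 1.3],
 [-0.95, 0.7, -0.8],
 [1.3, -0.8, 5.2]]
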